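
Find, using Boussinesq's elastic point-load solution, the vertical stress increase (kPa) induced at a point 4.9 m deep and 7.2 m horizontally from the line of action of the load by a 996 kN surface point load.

Δσ_z ≈ 1.12 kPa

Boussinesq vertical stress below a point load on an elastic half-space:
Δσ_z = 3P/(2πz²) · [1 + (r/z)²]^(−5/2)
r/z = 7.2/4.9 = 1.4694; [1+(r/z)²]^(−5/2) = 0.056376.
Δσ_z = 3×996/(2π×4.9²) × 0.056376 = 19.807 × 0.056376 = 1.117 kPa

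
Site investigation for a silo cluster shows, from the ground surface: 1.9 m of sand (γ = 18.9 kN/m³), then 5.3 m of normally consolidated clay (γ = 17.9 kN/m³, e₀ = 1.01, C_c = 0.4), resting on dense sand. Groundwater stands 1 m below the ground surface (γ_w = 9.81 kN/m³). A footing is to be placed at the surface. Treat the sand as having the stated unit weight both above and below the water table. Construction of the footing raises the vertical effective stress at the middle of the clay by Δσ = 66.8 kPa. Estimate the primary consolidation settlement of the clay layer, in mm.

S_c ≈ 397 mm

Mid-depth of clay below the ground surface: z = 1.9 + 5.3/2 = 4.55 m.
Total vertical stress at mid-clay: σ_v = 18.9×1.9 + 17.9×2.65 = 83.345 kPa.
Pore pressure: u = 9.81×(4.55 − 1) = 34.825 kPa.
Initial effective stress: σ'_0 = σ_v − u = 83.345 − 34.825 = 48.52 kPa.
Final effective stress: σ'_f = σ'_0 + Δσ = 48.52 + 66.8 = 115.32 kPa.
Normally consolidated clay, so the full stress increment lies on the virgin compression line:
S_c = C_c·H/(1+e₀)·log₁₀(σ'_f/σ'_0) = 0.4×5.3/(1+1.01)×log₁₀(115.32/48.52)
    = 1.0547 × 0.37598 = 0.3965 m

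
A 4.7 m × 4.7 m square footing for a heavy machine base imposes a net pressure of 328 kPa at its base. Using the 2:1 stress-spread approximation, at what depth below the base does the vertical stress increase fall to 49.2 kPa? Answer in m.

2:1 spreading — at depth z the loaded area has grown by z in each plan dimension:
qB²/(B+z)² = Δσ_z ⇒ z = B(√(q/Δσ_z) − 1) = 4.7×(√(328/49.2) − 1) = 7.435 m

z ≈ 7.44 m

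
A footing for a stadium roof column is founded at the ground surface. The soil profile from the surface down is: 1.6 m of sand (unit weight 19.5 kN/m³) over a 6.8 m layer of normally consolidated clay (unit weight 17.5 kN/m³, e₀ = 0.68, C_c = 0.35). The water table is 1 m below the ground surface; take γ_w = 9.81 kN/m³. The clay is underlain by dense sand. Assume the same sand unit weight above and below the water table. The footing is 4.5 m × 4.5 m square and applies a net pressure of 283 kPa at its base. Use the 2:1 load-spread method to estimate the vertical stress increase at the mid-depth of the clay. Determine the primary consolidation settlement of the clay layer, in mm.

Mid-depth of clay below the ground surface: z = 1.6 + 6.8/2 = 5 m.
Total vertical stress at mid-clay: σ_v = 19.5×1.6 + 17.5×3.4 = 90.7 kPa.
Pore pressure: u = 9.81×(5 − 1) = 39.24 kPa.
Initial effective stress: σ'_0 = σ_v − u = 90.7 − 39.24 = 51.46 kPa.
Stress increase at mid-clay by the 2:1 spreading method:
Δσ = qBL/((B+z)(L+z)) = 283×4.5×4.5/((4.5+5)(4.5+5)) = 63.499 kPa
Final effective stress: σ'_f = σ'_0 + Δσ = 51.46 + 63.499 = 114.96 kPa.
Normally consolidated clay, so the full stress increment lies on the virgin compression line:
S_c = C_c·H/(1+e₀)·log₁₀(σ'_f/σ'_0) = 0.35×6.8/(1+0.68)×log₁₀(114.96/51.46)
    = 1.4167 × 0.34908 = 0.4945 m

S_c ≈ 495 mm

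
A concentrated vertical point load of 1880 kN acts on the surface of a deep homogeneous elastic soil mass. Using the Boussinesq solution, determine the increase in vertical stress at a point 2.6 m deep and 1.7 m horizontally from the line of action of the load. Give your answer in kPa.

Δσ_z ≈ 54.5 kPa

Boussinesq vertical stress below a point load on an elastic half-space:
Δσ_z = 3P/(2πz²) · [1 + (r/z)²]^(−5/2)
r/z = 1.7/2.6 = 0.65385; [1+(r/z)²]^(−5/2) = 0.41072.
Δσ_z = 3×1880/(2π×2.6²) × 0.41072 = 132.79 × 0.41072 = 54.54 kPa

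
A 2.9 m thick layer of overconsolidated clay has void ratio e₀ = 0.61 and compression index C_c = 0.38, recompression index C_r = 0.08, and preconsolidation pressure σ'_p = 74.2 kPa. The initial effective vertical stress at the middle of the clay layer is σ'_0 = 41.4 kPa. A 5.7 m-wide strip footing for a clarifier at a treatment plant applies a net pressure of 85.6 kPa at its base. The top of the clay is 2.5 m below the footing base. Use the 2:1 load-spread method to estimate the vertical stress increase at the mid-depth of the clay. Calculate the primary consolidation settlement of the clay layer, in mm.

S_c ≈ 100 mm

Mid-depth of clay below the footing base: z = 2.5 + 2.9/2 = 3.95 m.
Stress increase at mid-clay by the 2:1 spreading method:
Δσ = qB/(B+z) = 85.6×5.7/(5.7+3.95) = 50.562 kPa
Final effective stress: σ'_f = 41.4 + 50.562 = 91.962 kPa.
σ'_f = 91.962 > σ'_p = 74.2 kPa, so the stress path crosses the preconsolidation pressure — recompression up to σ'_p, then virgin compression beyond:
S_c = H/(1+e₀)·[C_r·log₁₀(σ'_p/σ'_0) + C_c·log₁₀(σ'_f/σ'_p)]
    = 2.9/1.61 × [0.08×log₁₀(74.2/41.4) + 0.38×log₁₀(91.962/74.2)]
    = 1.8012 × [0.020272 + 0.035418] = 0.1003 m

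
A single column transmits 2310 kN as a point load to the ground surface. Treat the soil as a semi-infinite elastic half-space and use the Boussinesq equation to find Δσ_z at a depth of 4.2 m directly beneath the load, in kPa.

Boussinesq vertical stress below a point load on an elastic half-space:
Δσ_z = 3P/(2πz²) · [1 + (r/z)²]^(−5/2)
r/z = 0/4.2 = 0; [1+(r/z)²]^(−5/2) = 1.
Δσ_z = 3×2310/(2π×4.2²) × 1 = 62.525 × 1 = 62.52 kPa

Δσ_z ≈ 62.5 kPa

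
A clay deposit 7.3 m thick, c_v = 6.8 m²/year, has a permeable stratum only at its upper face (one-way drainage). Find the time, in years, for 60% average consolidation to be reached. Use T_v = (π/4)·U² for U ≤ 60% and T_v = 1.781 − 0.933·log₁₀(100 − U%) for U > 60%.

t ≈ 2.22 years

Drainage path length: H_d = H = 7.3 m (single drainage).
U ≤ 60%: T_v = (π/4)·U² = (π/4)×0.6² = 0.28274.
t = T_v·H_d²/c_v = 0.28274×7.3²/6.8 = 2.216 years.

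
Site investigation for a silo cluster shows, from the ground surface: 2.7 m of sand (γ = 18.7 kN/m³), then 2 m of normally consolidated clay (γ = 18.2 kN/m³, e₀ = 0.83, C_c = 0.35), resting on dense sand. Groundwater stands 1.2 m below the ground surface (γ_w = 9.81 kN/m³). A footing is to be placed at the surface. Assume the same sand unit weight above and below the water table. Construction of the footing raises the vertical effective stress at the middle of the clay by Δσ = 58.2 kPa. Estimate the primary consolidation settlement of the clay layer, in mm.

S_c ≈ 140 mm

Mid-depth of clay below the ground surface: z = 2.7 + 2/2 = 3.7 m.
Total vertical stress at mid-clay: σ_v = 18.7×2.7 + 18.2×1 = 68.69 kPa.
Pore pressure: u = 9.81×(3.7 − 1.2) = 24.525 kPa.
Initial effective stress: σ'_0 = σ_v − u = 68.69 − 24.525 = 44.165 kPa.
Final effective stress: σ'_f = σ'_0 + Δσ = 44.165 + 58.2 = 102.37 kPa.
Normally consolidated clay, so the full stress increment lies on the virgin compression line:
S_c = C_c·H/(1+e₀)·log₁₀(σ'_f/σ'_0) = 0.35×2/(1+0.83)×log₁₀(102.37/44.165)
    = 0.38251 × 0.36509 = 0.1397 m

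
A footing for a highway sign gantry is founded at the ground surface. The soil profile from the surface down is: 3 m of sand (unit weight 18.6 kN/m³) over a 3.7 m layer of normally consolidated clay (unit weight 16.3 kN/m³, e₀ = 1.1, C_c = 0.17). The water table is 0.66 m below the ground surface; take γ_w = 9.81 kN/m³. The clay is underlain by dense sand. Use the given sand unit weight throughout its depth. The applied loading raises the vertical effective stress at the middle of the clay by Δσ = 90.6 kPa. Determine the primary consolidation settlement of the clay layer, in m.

Mid-depth of clay below the ground surface: z = 3 + 3.7/2 = 4.85 m.
Total vertical stress at mid-clay: σ_v = 18.6×3 + 16.3×1.85 = 85.955 kPa.
Pore pressure: u = 9.81×(4.85 − 0.66) = 41.104 kPa.
Initial effective stress: σ'_0 = σ_v − u = 85.955 − 41.104 = 44.851 kPa.
Final effective stress: σ'_f = σ'_0 + Δσ = 44.851 + 90.6 = 135.45 kPa.
Normally consolidated clay, so the full stress increment lies on the virgin compression line:
S_c = C_c·H/(1+e₀)·log₁₀(σ'_f/σ'_0) = 0.17×3.7/(1+1.1)×log₁₀(135.45/44.851)
    = 0.29952 × 0.48001 = 0.1438 m

S_c ≈ 0.144 m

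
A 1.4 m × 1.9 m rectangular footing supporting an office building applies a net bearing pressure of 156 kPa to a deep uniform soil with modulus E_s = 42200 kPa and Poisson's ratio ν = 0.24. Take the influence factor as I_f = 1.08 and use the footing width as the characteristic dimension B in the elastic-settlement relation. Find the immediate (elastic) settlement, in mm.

Immediate (elastic) settlement: S_e = q·B·(1−ν²)/E_s · I_f.
S_e = 156 × 1.4 × (1 − 0.24²) / 42200 × 1.08
    = 156 × 1.4 × 0.9424 / 42200 × 1.08
    = 0.005267 m = 5.267 mm

S_e ≈ 5.27 mm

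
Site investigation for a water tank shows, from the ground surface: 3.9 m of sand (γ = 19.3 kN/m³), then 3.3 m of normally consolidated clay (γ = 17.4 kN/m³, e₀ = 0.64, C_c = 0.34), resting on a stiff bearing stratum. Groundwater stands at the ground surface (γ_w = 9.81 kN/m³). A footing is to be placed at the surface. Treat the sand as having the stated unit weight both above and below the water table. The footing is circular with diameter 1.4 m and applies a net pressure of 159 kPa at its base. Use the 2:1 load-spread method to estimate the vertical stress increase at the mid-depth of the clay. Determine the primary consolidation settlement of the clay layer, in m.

Mid-depth of clay below the ground surface: z = 3.9 + 3.3/2 = 5.55 m.
Total vertical stress at mid-clay: σ_v = 19.3×3.9 + 17.4×1.65 = 103.98 kPa.
Pore pressure: u = 9.81×(5.55 − 0) = 54.446 kPa.
Initial effective stress: σ'_0 = σ_v − u = 103.98 − 54.446 = 49.534 kPa.
Stress increase at mid-clay by the 2:1 spreading method:
Δσ ≈ qD²/(D+z)² = 159×1.4²/(1.4+5.55)² = 6.4518 kPa
Final effective stress: σ'_f = σ'_0 + Δσ = 49.534 + 6.4518 = 55.986 kPa.
Normally consolidated clay, so the full stress increment lies on the virgin compression line:
S_c = C_c·H/(1+e₀)·log₁₀(σ'_f/σ'_0) = 0.34×3.3/(1+0.64)×log₁₀(55.986/49.534)
    = 0.68415 × 0.053176 = 0.03638 m

S_c ≈ 0.0364 m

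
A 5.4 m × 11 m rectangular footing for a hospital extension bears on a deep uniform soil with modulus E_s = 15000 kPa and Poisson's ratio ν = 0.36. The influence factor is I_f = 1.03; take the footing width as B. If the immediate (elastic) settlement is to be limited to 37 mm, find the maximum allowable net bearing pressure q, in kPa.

q ≈ 115 kPa

S_e = q·B·(1−ν²)/E_s · I_f  ⇒  q = S_e·E_s / (B·(1−ν²)·I_f).
q = 0.037 × 15000 / (5.4 × 0.8704 × 1.03) = 114.6 kPa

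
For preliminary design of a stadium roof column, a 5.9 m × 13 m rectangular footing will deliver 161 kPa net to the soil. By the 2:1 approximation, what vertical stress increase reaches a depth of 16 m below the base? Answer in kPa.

By the 2:1 method the load spreads at 1 horizontal : 2 vertical, so at depth z the loaded area has grown by z in each plan dimension:
Δσ = qBL/((B+z)(L+z)) = 161×5.9×13/((5.9+16)(13+16)) = 19.444 kPa

Δσ_z ≈ 19.4 kPa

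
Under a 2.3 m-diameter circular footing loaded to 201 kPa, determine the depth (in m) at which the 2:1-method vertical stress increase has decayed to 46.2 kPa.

2:1 spreading — at depth z the loaded area has grown by z in each plan dimension:
qD²/(D+z)² = Δσ_z ⇒ z = D(√(q/Δσ_z) − 1) = 2.3×(√(201/46.2) − 1) = 2.497 m

z ≈ 2.5 m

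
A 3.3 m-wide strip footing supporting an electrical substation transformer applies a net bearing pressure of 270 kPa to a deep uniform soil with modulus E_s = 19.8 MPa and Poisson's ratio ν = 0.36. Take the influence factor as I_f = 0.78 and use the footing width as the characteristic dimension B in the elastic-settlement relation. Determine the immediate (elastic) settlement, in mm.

S_e ≈ 30.6 mm

Immediate (elastic) settlement: S_e = q·B·(1−ν²)/E_s · I_f.
E_s = 19.8 MPa = 19800 kPa.
S_e = 270 × 3.3 × (1 − 0.36²) / 19800 × 0.78
    = 270 × 3.3 × 0.8704 / 19800 × 0.78
    = 0.03055 m = 30.55 mm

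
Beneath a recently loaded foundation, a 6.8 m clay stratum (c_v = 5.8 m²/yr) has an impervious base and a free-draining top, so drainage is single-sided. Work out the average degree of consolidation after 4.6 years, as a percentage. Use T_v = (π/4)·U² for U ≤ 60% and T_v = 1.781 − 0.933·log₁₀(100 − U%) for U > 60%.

Drainage path length: H_d = H = 6.8 m (single drainage).
T_v = c_v·t/H_d² = 5.8×4.6/6.8² = 0.57699.
T_v = 0.57699 corresponds to the U > 60% branch:
U = 1 − 10^((1.781 − T_v)/0.933)/100 = 0.8048

U ≈ 80.5 %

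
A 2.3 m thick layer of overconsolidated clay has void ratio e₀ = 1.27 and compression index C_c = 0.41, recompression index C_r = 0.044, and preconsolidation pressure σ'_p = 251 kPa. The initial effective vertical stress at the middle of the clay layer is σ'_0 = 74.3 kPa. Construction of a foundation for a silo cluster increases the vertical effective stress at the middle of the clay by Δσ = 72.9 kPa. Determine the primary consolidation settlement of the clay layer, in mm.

Final effective stress: σ'_f = 74.3 + 72.9 = 147.2 kPa.
σ'_f = 147.2 ≤ σ'_p = 251 kPa, so the clay remains overconsolidated and only the recompression index applies:
S_c = C_r·H/(1+e₀)·log₁₀(σ'_f/σ'_0) = 0.044×2.3/2.27×log₁₀(147.2/74.3)
    = 0.044581 × 0.29692 = 0.01324 m

S_c ≈ 13.2 mm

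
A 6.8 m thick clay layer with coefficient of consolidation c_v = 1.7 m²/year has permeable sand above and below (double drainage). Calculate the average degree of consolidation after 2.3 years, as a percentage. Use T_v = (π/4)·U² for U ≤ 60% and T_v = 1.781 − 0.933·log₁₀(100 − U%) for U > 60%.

U ≈ 64.8 %

Drainage path length: H_d = H/2 = 3.4 m (double drainage).
T_v = c_v·t/H_d² = 1.7×2.3/3.4² = 0.33824.
T_v = 0.33824 corresponds to the U > 60% branch:
U = 1 − 10^((1.781 − T_v)/0.933)/100 = 0.6481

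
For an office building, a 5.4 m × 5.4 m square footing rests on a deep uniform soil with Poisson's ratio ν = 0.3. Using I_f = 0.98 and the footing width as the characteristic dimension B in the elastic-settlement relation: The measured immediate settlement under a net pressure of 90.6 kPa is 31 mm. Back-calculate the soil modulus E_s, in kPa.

E_s ≈ 14100 kPa

S_e = q·B·(1−ν²)/E_s · I_f  ⇒  E_s = q·B·(1−ν²)·I_f / S_e.
E_s = 90.6 × 5.4 × 0.91 × 0.98 / 0.031 = 14070 kPa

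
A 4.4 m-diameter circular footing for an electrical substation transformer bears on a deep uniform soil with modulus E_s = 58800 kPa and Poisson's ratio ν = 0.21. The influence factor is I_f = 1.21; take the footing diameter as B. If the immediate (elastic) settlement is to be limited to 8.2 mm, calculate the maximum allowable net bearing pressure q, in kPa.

q ≈ 94.7 kPa

S_e = q·B·(1−ν²)/E_s · I_f  ⇒  q = S_e·E_s / (B·(1−ν²)·I_f).
q = 0.0082 × 58800 / (4.4 × 0.9559 × 1.21) = 94.74 kPa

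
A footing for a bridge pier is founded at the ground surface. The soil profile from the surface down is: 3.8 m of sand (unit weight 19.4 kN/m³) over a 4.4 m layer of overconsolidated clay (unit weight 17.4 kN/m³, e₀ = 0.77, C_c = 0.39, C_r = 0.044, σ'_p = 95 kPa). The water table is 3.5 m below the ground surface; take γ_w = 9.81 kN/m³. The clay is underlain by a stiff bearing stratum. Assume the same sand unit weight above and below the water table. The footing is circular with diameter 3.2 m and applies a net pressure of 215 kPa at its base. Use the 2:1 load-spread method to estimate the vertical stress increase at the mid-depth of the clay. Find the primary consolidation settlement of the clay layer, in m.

Mid-depth of clay below the ground surface: z = 3.8 + 4.4/2 = 6 m.
Total vertical stress at mid-clay: σ_v = 19.4×3.8 + 17.4×2.2 = 112 kPa.
Pore pressure: u = 9.81×(6 − 3.5) = 24.525 kPa.
Initial effective stress: σ'_0 = σ_v − u = 112 − 24.525 = 87.475 kPa.
Stress increase at mid-clay by the 2:1 spreading method:
Δσ ≈ qD²/(D+z)² = 215×3.2²/(3.2+6)² = 26.011 kPa
Final effective stress: σ'_f = 87.475 + 26.011 = 113.49 kPa.
σ'_f = 113.49 > σ'_p = 95 kPa, so the stress path crosses the preconsolidation pressure — recompression up to σ'_p, then virgin compression beyond:
S_c = H/(1+e₀)·[C_r·log₁₀(σ'_p/σ'_0) + C_c·log₁₀(σ'_f/σ'_p)]
    = 4.4/1.77 × [0.044×log₁₀(95/87.475) + 0.39×log₁₀(113.49/95)]
    = 2.4859 × [0.0015769 + 0.030121] = 0.0788 m

S_c ≈ 0.0788 m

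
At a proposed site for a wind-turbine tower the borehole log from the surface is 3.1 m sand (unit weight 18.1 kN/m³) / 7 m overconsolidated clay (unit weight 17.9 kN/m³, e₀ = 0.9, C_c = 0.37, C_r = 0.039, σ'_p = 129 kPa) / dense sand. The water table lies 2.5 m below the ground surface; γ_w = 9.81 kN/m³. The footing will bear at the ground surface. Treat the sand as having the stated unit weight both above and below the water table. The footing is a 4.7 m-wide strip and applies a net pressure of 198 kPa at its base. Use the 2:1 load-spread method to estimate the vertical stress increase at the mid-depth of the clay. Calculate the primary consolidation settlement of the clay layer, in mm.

Mid-depth of clay below the ground surface: z = 3.1 + 7/2 = 6.6 m.
Total vertical stress at mid-clay: σ_v = 18.1×3.1 + 17.9×3.5 = 118.76 kPa.
Pore pressure: u = 9.81×(6.6 − 2.5) = 40.221 kPa.
Initial effective stress: σ'_0 = σ_v − u = 118.76 − 40.221 = 78.539 kPa.
Stress increase at mid-clay by the 2:1 spreading method:
Δσ = qB/(B+z) = 198×4.7/(4.7+6.6) = 82.354 kPa
Final effective stress: σ'_f = 78.539 + 82.354 = 160.89 kPa.
σ'_f = 160.89 > σ'_p = 129 kPa, so the stress path crosses the preconsolidation pressure — recompression up to σ'_p, then virgin compression beyond:
S_c = H/(1+e₀)·[C_r·log₁₀(σ'_p/σ'_0) + C_c·log₁₀(σ'_f/σ'_p)]
    = 7/1.9 × [0.039×log₁₀(129/78.539) + 0.37×log₁₀(160.89/129)]
    = 3.6842 × [0.0084047 + 0.035498] = 0.1617 m

S_c ≈ 162 mm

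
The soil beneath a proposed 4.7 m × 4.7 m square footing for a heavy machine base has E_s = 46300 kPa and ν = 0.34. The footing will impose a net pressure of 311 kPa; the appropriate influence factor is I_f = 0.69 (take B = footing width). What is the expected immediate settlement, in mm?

S_e ≈ 19.3 mm

Immediate (elastic) settlement: S_e = q·B·(1−ν²)/E_s · I_f.
S_e = 311 × 4.7 × (1 − 0.34²) / 46300 × 0.69
    = 311 × 4.7 × 0.8844 / 46300 × 0.69
    = 0.01927 m = 19.27 mm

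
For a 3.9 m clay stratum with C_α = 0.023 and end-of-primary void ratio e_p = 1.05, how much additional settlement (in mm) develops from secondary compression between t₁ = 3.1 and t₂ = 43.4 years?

Secondary compression: S_s = C_α·H/(1+e_p)·log₁₀(t₂/t₁)
S_s = 0.023×3.9/(1+1.05)×log₁₀(43.4/3.1)
    = 0.04376 × 1.146 = 0.05015 m

S_s ≈ 50.2 mm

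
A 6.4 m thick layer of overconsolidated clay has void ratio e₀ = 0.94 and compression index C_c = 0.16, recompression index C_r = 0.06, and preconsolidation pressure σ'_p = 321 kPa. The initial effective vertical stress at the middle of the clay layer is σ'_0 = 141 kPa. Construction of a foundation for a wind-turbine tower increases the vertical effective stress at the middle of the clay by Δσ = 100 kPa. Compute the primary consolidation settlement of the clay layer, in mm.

Final effective stress: σ'_f = 141 + 100 = 241 kPa.
σ'_f = 241 ≤ σ'_p = 321 kPa, so the clay remains overconsolidated and only the recompression index applies:
S_c = C_r·H/(1+e₀)·log₁₀(σ'_f/σ'_0) = 0.06×6.4/1.94×log₁₀(241/141)
    = 0.19794 × 0.2328 = 0.04608 m

S_c ≈ 46.1 mm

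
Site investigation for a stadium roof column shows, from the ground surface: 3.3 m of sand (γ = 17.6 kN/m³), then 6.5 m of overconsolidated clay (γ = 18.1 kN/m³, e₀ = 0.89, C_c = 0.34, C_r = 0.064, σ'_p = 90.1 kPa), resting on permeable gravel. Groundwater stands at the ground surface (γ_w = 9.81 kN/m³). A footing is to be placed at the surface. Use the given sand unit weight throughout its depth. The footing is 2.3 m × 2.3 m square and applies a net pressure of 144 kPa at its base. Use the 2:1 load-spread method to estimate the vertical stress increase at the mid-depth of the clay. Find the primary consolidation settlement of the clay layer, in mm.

S_c ≈ 16.2 mm

Mid-depth of clay below the ground surface: z = 3.3 + 6.5/2 = 6.55 m.
Total vertical stress at mid-clay: σ_v = 17.6×3.3 + 18.1×3.25 = 116.91 kPa.
Pore pressure: u = 9.81×(6.55 − 0) = 64.255 kPa.
Initial effective stress: σ'_0 = σ_v − u = 116.91 − 64.255 = 52.655 kPa.
Stress increase at mid-clay by the 2:1 spreading method:
Δσ = qBL/((B+z)(L+z)) = 144×2.3×2.3/((2.3+6.55)(2.3+6.55)) = 9.7259 kPa
Final effective stress: σ'_f = 52.655 + 9.7259 = 62.381 kPa.
σ'_f = 62.381 ≤ σ'_p = 90.1 kPa, so the clay remains overconsolidated and only the recompression index applies:
S_c = C_r·H/(1+e₀)·log₁₀(σ'_f/σ'_0) = 0.064×6.5/1.89×log₁₀(62.381/52.655)
    = 0.22011 × 0.073613 = 0.0162 m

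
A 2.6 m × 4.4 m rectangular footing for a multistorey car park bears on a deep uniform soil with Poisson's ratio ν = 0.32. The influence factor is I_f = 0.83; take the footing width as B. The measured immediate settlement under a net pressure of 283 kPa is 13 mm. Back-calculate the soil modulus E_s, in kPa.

E_s ≈ 42200 kPa

S_e = q·B·(1−ν²)/E_s · I_f  ⇒  E_s = q·B·(1−ν²)·I_f / S_e.
E_s = 283 × 2.6 × 0.8976 × 0.83 / 0.013 = 42170 kPa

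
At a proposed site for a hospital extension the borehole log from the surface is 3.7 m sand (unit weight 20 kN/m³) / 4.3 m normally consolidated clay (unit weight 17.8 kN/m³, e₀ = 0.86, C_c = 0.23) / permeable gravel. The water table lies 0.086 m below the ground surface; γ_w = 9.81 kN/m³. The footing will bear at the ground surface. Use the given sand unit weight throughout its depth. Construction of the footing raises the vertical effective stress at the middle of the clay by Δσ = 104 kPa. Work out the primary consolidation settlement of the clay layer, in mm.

S_c ≈ 243 mm

Mid-depth of clay below the ground surface: z = 3.7 + 4.3/2 = 5.85 m.
Total vertical stress at mid-clay: σ_v = 20×3.7 + 17.8×2.15 = 112.27 kPa.
Pore pressure: u = 9.81×(5.85 − 0.086) = 56.545 kPa.
Initial effective stress: σ'_0 = σ_v − u = 112.27 − 56.545 = 55.725 kPa.
Final effective stress: σ'_f = σ'_0 + Δσ = 55.725 + 104 = 159.72 kPa.
Normally consolidated clay, so the full stress increment lies on the virgin compression line:
S_c = C_c·H/(1+e₀)·log₁₀(σ'_f/σ'_0) = 0.23×4.3/(1+0.86)×log₁₀(159.72/55.725)
    = 0.53172 × 0.45731 = 0.2432 m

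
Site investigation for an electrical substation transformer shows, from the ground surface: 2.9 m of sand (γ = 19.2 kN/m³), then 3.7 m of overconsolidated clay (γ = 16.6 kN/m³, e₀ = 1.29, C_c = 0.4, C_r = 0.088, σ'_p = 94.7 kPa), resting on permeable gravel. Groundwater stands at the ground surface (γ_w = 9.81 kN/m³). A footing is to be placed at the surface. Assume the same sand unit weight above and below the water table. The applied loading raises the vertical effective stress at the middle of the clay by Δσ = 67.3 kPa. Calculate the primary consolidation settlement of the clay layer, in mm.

Mid-depth of clay below the ground surface: z = 2.9 + 3.7/2 = 4.75 m.
Total vertical stress at mid-clay: σ_v = 19.2×2.9 + 16.6×1.85 = 86.39 kPa.
Pore pressure: u = 9.81×(4.75 − 0) = 46.598 kPa.
Initial effective stress: σ'_0 = σ_v − u = 86.39 − 46.598 = 39.792 kPa.
Final effective stress: σ'_f = 39.792 + 67.3 = 107.09 kPa.
σ'_f = 107.09 > σ'_p = 94.7 kPa, so the stress path crosses the preconsolidation pressure — recompression up to σ'_p, then virgin compression beyond:
S_c = H/(1+e₀)·[C_r·log₁₀(σ'_p/σ'_0) + C_c·log₁₀(σ'_f/σ'_p)]
    = 3.7/2.29 × [0.088×log₁₀(94.7/39.792) + 0.4×log₁₀(107.09/94.7)]
    = 1.6157 × [0.033137 + 0.02136] = 0.08805 m

S_c ≈ 88.1 mm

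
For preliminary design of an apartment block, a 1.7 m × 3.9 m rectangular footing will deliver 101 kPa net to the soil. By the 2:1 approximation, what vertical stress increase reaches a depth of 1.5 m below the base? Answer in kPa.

Δσ_z ≈ 38.8 kPa

By the 2:1 method the load spreads at 1 horizontal : 2 vertical, so at depth z the loaded area has grown by z in each plan dimension:
Δσ = qBL/((B+z)(L+z)) = 101×1.7×3.9/((1.7+1.5)(3.9+1.5)) = 38.752 kPa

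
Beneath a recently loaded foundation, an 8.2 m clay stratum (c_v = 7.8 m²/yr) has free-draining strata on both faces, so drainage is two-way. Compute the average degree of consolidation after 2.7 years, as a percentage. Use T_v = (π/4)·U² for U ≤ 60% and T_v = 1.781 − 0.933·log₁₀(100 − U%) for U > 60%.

Drainage path length: H_d = H/2 = 4.1 m (double drainage).
T_v = c_v·t/H_d² = 7.8×2.7/4.1² = 1.2528.
T_v = 1.2528 corresponds to the U > 60% branch:
U = 1 − 10^((1.781 − T_v)/0.933)/100 = 0.9632

U ≈ 96.3 %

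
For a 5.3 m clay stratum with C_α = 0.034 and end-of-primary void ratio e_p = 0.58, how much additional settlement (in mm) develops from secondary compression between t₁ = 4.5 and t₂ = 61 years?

Secondary compression: S_s = C_α·H/(1+e_p)·log₁₀(t₂/t₁)
S_s = 0.034×5.3/(1+0.58)×log₁₀(61/4.5)
    = 0.1141 × 1.132 = 0.1291 m

S_s ≈ 129 mm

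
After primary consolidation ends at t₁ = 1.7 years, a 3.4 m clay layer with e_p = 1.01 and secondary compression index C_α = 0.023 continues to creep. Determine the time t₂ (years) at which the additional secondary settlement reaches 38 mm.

t₂ ≈ 16.1 years

S_s = C_α·H/(1+e_p)·log₁₀(t₂/t₁) ⇒ log₁₀(t₂/t₁) = S_s·(1+e_p)/(C_α·H).
log₁₀(t₂/t₁) = 0.038 × (1+1.01) / (0.023×3.4) = 0.9767
t₂ = t₁ × 10^0.9767 = 1.7 × 9.478 = 16.11 years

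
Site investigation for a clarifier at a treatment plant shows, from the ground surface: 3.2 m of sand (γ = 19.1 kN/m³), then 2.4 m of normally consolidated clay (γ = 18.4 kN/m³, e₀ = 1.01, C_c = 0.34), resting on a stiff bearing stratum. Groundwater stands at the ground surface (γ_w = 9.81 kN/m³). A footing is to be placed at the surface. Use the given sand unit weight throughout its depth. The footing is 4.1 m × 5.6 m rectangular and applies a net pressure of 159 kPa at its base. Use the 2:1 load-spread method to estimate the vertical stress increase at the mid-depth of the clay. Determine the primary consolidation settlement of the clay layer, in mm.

S_c ≈ 129 mm

Mid-depth of clay below the ground surface: z = 3.2 + 2.4/2 = 4.4 m.
Total vertical stress at mid-clay: σ_v = 19.1×3.2 + 18.4×1.2 = 83.2 kPa.
Pore pressure: u = 9.81×(4.4 − 0) = 43.164 kPa.
Initial effective stress: σ'_0 = σ_v − u = 83.2 − 43.164 = 40.036 kPa.
Stress increase at mid-clay by the 2:1 spreading method:
Δσ = qBL/((B+z)(L+z)) = 159×4.1×5.6/((4.1+4.4)(5.6+4.4)) = 42.949 kPa
Final effective stress: σ'_f = σ'_0 + Δσ = 40.036 + 42.949 = 82.985 kPa.
Normally consolidated clay, so the full stress increment lies on the virgin compression line:
S_c = C_c·H/(1+e₀)·log₁₀(σ'_f/σ'_0) = 0.34×2.4/(1+1.01)×log₁₀(82.985/40.036)
    = 0.40597 × 0.31655 = 0.1285 m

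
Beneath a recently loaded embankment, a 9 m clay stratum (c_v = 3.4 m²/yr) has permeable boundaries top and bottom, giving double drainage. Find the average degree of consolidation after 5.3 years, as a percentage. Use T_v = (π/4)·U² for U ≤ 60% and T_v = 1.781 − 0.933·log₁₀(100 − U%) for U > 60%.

Drainage path length: H_d = H/2 = 4.5 m (double drainage).
T_v = c_v·t/H_d² = 3.4×5.3/4.5² = 0.88988.
T_v = 0.88988 corresponds to the U > 60% branch:
U = 1 − 10^((1.781 − T_v)/0.933)/100 = 0.9098

U ≈ 91 %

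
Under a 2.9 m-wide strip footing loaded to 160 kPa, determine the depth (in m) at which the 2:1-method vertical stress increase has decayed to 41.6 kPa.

2:1 spreading — at depth z the loaded area has grown by z in each plan dimension:
qB/(B+z) = Δσ_z ⇒ z = qB/Δσ_z − B = 160×2.9/41.6 − 2.9 = 8.254 m

z ≈ 8.25 m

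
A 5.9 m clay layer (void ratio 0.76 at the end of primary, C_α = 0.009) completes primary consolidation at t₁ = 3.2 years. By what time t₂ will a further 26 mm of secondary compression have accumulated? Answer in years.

S_s = C_α·H/(1+e_p)·log₁₀(t₂/t₁) ⇒ log₁₀(t₂/t₁) = S_s·(1+e_p)/(C_α·H).
log₁₀(t₂/t₁) = 0.026 × (1+0.76) / (0.009×5.9) = 0.8618
t₂ = t₁ × 10^0.8618 = 3.2 × 7.274 = 23.28 years

t₂ ≈ 23.3 years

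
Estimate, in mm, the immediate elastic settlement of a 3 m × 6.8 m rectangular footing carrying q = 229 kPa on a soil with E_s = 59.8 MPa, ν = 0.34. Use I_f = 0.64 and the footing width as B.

S_e ≈ 6.5 mm

Immediate (elastic) settlement: S_e = q·B·(1−ν²)/E_s · I_f.
E_s = 59.8 MPa = 59800 kPa.
S_e = 229 × 3 × (1 − 0.34²) / 59800 × 0.64
    = 229 × 3 × 0.8844 / 59800 × 0.64
    = 0.006503 m = 6.503 mm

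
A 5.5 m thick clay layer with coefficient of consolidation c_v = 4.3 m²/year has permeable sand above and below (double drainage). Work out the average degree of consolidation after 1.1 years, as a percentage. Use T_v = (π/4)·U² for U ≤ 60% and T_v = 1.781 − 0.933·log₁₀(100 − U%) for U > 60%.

U ≈ 82.7 %

Drainage path length: H_d = H/2 = 2.75 m (double drainage).
T_v = c_v·t/H_d² = 4.3×1.1/2.75² = 0.62545.
T_v = 0.62545 corresponds to the U > 60% branch:
U = 1 − 10^((1.781 − T_v)/0.933)/100 = 0.8268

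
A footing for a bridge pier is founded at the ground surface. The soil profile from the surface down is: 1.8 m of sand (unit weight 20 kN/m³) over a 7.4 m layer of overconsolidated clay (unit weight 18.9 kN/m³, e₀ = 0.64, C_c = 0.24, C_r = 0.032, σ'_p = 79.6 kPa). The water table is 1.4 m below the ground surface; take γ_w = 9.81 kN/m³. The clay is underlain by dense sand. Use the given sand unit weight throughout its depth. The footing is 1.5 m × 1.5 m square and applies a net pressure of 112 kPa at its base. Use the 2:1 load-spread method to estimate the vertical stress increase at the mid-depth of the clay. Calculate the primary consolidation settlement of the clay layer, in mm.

S_c ≈ 4.73 mm

Mid-depth of clay below the ground surface: z = 1.8 + 7.4/2 = 5.5 m.
Total vertical stress at mid-clay: σ_v = 20×1.8 + 18.9×3.7 = 105.93 kPa.
Pore pressure: u = 9.81×(5.5 − 1.4) = 40.221 kPa.
Initial effective stress: σ'_0 = σ_v − u = 105.93 − 40.221 = 65.709 kPa.
Stress increase at mid-clay by the 2:1 spreading method:
Δσ = qBL/((B+z)(L+z)) = 112×1.5×1.5/((1.5+5.5)(1.5+5.5)) = 5.1429 kPa
Final effective stress: σ'_f = 65.709 + 5.1429 = 70.852 kPa.
σ'_f = 70.852 ≤ σ'_p = 79.6 kPa, so the clay remains overconsolidated and only the recompression index applies:
S_c = C_r·H/(1+e₀)·log₁₀(σ'_f/σ'_0) = 0.032×7.4/1.64×log₁₀(70.852/65.709)
    = 0.14439 × 0.032727 = 0.004725 m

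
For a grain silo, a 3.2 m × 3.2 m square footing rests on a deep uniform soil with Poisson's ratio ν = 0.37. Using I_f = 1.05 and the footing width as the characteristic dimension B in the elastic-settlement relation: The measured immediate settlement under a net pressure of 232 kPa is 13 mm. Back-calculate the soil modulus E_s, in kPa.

E_s ≈ 51800 kPa

S_e = q·B·(1−ν²)/E_s · I_f  ⇒  E_s = q·B·(1−ν²)·I_f / S_e.
E_s = 232 × 3.2 × 0.8631 × 1.05 / 0.013 = 51750 kPa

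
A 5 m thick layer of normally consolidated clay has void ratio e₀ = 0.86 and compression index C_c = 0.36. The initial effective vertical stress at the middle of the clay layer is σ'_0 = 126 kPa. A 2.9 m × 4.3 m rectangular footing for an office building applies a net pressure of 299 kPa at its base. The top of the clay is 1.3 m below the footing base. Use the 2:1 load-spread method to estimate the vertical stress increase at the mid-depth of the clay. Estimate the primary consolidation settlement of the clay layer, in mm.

Mid-depth of clay below the footing base: z = 1.3 + 5/2 = 3.8 m.
Stress increase at mid-clay by the 2:1 spreading method:
Δσ = qBL/((B+z)(L+z)) = 299×2.9×4.3/((2.9+3.8)(4.3+3.8)) = 68.703 kPa
Final effective stress: σ'_f = σ'_0 + Δσ = 126 + 68.703 = 194.7 kPa.
Normally consolidated clay, so the full stress increment lies on the virgin compression line:
S_c = C_c·H/(1+e₀)·log₁₀(σ'_f/σ'_0) = 0.36×5/(1+0.86)×log₁₀(194.7/126)
    = 0.96774 × 0.189 = 0.1829 m

S_c ≈ 183 mm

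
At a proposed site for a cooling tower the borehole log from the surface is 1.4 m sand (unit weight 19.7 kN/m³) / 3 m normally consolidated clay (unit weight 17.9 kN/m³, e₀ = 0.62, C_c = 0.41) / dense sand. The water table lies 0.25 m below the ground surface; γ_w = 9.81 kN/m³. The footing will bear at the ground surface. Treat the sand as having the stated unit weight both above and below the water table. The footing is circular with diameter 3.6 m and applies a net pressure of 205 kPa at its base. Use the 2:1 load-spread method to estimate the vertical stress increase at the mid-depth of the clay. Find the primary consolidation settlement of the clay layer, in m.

S_c ≈ 0.385 m

Mid-depth of clay below the ground surface: z = 1.4 + 3/2 = 2.9 m.
Total vertical stress at mid-clay: σ_v = 19.7×1.4 + 17.9×1.5 = 54.43 kPa.
Pore pressure: u = 9.81×(2.9 − 0.25) = 25.997 kPa.
Initial effective stress: σ'_0 = σ_v − u = 54.43 − 25.997 = 28.433 kPa.
Stress increase at mid-clay by the 2:1 spreading method:
Δσ ≈ qD²/(D+z)² = 205×3.6²/(3.6+2.9)² = 62.883 kPa
Final effective stress: σ'_f = σ'_0 + Δσ = 28.433 + 62.883 = 91.316 kPa.
Normally consolidated clay, so the full stress increment lies on the virgin compression line:
S_c = C_c·H/(1+e₀)·log₁₀(σ'_f/σ'_0) = 0.41×3/(1+0.62)×log₁₀(91.316/28.433)
    = 0.75926 × 0.50672 = 0.3847 m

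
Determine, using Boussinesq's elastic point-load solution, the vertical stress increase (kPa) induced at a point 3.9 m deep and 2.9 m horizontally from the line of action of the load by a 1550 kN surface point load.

Boussinesq vertical stress below a point load on an elastic half-space:
Δσ_z = 3P/(2πz²) · [1 + (r/z)²]^(−5/2)
r/z = 2.9/3.9 = 0.74359; [1+(r/z)²]^(−5/2) = 0.33275.
Δσ_z = 3×1550/(2π×3.9²) × 0.33275 = 48.657 × 0.33275 = 16.19 kPa

Δσ_z ≈ 16.2 kPa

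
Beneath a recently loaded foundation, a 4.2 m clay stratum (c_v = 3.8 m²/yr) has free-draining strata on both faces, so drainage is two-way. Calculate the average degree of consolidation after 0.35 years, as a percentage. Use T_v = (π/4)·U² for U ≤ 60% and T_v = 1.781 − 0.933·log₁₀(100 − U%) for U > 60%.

Drainage path length: H_d = H/2 = 2.1 m (double drainage).
T_v = c_v·t/H_d² = 3.8×0.35/2.1² = 0.30159.
T_v = 0.30159 corresponds to the U > 60% branch:
U = 1 − 10^((1.781 − T_v)/0.933)/100 = 0.6148

U ≈ 61.5 %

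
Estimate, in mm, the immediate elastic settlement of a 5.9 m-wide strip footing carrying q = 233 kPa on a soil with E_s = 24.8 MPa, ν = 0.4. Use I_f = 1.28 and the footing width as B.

Immediate (elastic) settlement: S_e = q·B·(1−ν²)/E_s · I_f.
E_s = 24.8 MPa = 24800 kPa.
S_e = 233 × 5.9 × (1 − 0.4²) / 24800 × 1.28
    = 233 × 5.9 × 0.84 / 24800 × 1.28
    = 0.0596 m = 59.6 mm

S_e ≈ 59.6 mm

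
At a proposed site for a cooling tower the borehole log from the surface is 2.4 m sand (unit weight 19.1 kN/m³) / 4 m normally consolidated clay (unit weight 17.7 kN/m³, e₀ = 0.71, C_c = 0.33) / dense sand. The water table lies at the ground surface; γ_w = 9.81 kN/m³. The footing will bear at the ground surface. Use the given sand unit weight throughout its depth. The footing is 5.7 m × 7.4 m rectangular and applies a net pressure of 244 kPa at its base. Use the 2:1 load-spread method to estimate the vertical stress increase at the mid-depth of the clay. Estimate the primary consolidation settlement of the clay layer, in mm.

S_c ≈ 397 mm

Mid-depth of clay below the ground surface: z = 2.4 + 4/2 = 4.4 m.
Total vertical stress at mid-clay: σ_v = 19.1×2.4 + 17.7×2 = 81.24 kPa.
Pore pressure: u = 9.81×(4.4 − 0) = 43.164 kPa.
Initial effective stress: σ'_0 = σ_v − u = 81.24 − 43.164 = 38.076 kPa.
Stress increase at mid-clay by the 2:1 spreading method:
Δσ = qBL/((B+z)(L+z)) = 244×5.7×7.4/((5.7+4.4)(7.4+4.4)) = 86.356 kPa
Final effective stress: σ'_f = σ'_0 + Δσ = 38.076 + 86.356 = 124.43 kPa.
Normally consolidated clay, so the full stress increment lies on the virgin compression line:
S_c = C_c·H/(1+e₀)·log₁₀(σ'_f/σ'_0) = 0.33×4/(1+0.71)×log₁₀(124.43/38.076)
    = 0.77193 × 0.51427 = 0.397 m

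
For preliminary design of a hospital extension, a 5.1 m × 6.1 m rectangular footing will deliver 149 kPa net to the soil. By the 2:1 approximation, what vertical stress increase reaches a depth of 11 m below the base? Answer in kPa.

Δσ_z ≈ 16.8 kPa

By the 2:1 method the load spreads at 1 horizontal : 2 vertical, so at depth z the loaded area has grown by z in each plan dimension:
Δσ = qBL/((B+z)(L+z)) = 149×5.1×6.1/((5.1+11)(6.1+11)) = 16.837 kPa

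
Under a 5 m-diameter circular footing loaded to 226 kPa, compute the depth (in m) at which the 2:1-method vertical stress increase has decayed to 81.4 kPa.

z ≈ 3.33 m

2:1 spreading — at depth z the loaded area has grown by z in each plan dimension:
qD²/(D+z)² = Δσ_z ⇒ z = D(√(q/Δσ_z) − 1) = 5×(√(226/81.4) − 1) = 3.331 m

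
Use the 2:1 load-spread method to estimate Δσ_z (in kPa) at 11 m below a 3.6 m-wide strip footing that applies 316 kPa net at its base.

Δσ_z ≈ 77.9 kPa

By the 2:1 method the load spreads at 1 horizontal : 2 vertical, so at depth z the loaded area has grown by z in each plan dimension:
Δσ = qB/(B+z) = 316×3.6/(3.6+11) = 77.918 kPa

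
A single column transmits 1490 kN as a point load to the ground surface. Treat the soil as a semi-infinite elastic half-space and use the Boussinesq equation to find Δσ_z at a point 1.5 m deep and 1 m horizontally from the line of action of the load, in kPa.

Δσ_z ≈ 126 kPa

Boussinesq vertical stress below a point load on an elastic half-space:
Δσ_z = 3P/(2πz²) · [1 + (r/z)²]^(−5/2)
r/z = 1/1.5 = 0.66667; [1+(r/z)²]^(−5/2) = 0.39879.
Δσ_z = 3×1490/(2π×1.5²) × 0.39879 = 316.19 × 0.39879 = 126.1 kPa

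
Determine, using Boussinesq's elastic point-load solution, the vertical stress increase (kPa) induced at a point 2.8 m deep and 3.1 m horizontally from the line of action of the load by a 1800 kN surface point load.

Δσ_z ≈ 14.8 kPa

Boussinesq vertical stress below a point load on an elastic half-space:
Δσ_z = 3P/(2πz²) · [1 + (r/z)²]^(−5/2)
r/z = 3.1/2.8 = 1.1071; [1+(r/z)²]^(−5/2) = 0.1353.
Δσ_z = 3×1800/(2π×2.8²) × 0.1353 = 109.62 × 0.1353 = 14.83 kPa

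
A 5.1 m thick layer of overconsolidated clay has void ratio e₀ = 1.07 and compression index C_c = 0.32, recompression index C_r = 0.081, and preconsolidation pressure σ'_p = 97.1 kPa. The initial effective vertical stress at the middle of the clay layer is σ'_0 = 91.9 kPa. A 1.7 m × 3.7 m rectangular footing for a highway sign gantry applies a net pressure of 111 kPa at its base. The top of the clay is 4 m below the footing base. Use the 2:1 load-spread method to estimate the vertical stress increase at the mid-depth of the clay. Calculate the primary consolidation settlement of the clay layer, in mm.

S_c ≈ 15.4 mm

Mid-depth of clay below the footing base: z = 4 + 5.1/2 = 6.55 m.
Stress increase at mid-clay by the 2:1 spreading method:
Δσ = qBL/((B+z)(L+z)) = 111×1.7×3.7/((1.7+6.55)(3.7+6.55)) = 8.2565 kPa
Final effective stress: σ'_f = 91.9 + 8.2565 = 100.16 kPa.
σ'_f = 100.16 > σ'_p = 97.1 kPa, so the stress path crosses the preconsolidation pressure — recompression up to σ'_p, then virgin compression beyond:
S_c = H/(1+e₀)·[C_r·log₁₀(σ'_p/σ'_0) + C_c·log₁₀(σ'_f/σ'_p)]
    = 5.1/2.07 × [0.081×log₁₀(97.1/91.9) + 0.32×log₁₀(100.16/97.1)]
    = 2.4638 × [0.0019362 + 0.004312] = 0.01539 m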